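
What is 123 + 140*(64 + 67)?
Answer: 18463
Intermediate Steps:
123 + 140*(64 + 67) = 123 + 140*131 = 123 + 18340 = 18463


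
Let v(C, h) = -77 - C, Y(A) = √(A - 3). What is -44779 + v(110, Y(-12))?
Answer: -44966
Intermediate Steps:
Y(A) = √(-3 + A)
-44779 + v(110, Y(-12)) = -44779 + (-77 - 1*110) = -44779 + (-77 - 110) = -44779 - 187 = -44966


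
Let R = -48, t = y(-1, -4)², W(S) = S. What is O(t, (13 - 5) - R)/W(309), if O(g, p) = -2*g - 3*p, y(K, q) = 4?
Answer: -200/309 ≈ -0.64725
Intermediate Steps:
t = 16 (t = 4² = 16)
O(g, p) = -3*p - 2*g
O(t, (13 - 5) - R)/W(309) = (-3*((13 - 5) - 1*(-48)) - 2*16)/309 = (-3*(8 + 48) - 32)*(1/309) = (-3*56 - 32)*(1/309) = (-168 - 32)*(1/309) = -200*1/309 = -200/309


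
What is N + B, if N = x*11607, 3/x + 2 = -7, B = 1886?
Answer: -1983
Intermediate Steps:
x = -1/3 (x = 3/(-2 - 7) = 3/(-9) = 3*(-1/9) = -1/3 ≈ -0.33333)
N = -3869 (N = -1/3*11607 = -3869)
N + B = -3869 + 1886 = -1983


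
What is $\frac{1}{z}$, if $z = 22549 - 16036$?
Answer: $\frac{1}{6513} \approx 0.00015354$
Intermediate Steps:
$z = 6513$ ($z = 22549 - 16036 = 6513$)
$\frac{1}{z} = \frac{1}{6513}$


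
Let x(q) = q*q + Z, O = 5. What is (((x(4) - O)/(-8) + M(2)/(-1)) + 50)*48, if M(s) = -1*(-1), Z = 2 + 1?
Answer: 2268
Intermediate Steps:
Z = 3
x(q) = 3 + q**2 (x(q) = q*q + 3 = q**2 + 3 = 3 + q**2)
M(s) = 1
(((x(4) - O)/(-8) + M(2)/(-1)) + 50)*48 = ((((3 + 4**2) - 1*5)/(-8) + 1/(-1)) + 50)*48 = ((((3 + 16) - 5)*(-1/8) + 1*(-1)) + 50)*48 = (((19 - 5)*(-1/8) - 1) + 50)*48 = ((14*(-1/8) - 1) + 50)*48 = ((-7/4 - 1) + 50)*48 = (-11/4 + 50)*48 = (189/4)*48 = 2268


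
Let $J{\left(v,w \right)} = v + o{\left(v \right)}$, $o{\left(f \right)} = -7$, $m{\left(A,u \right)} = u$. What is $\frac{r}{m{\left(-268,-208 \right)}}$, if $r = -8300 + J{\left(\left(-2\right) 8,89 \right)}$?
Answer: $\frac{8323}{208} \approx 40.014$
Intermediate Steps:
$J{\left(v,w \right)} = -7 + v$ ($J{\left(v,w \right)} = v - 7 = -7 + v$)
$r = -8323$ ($r = -8300 - 23 = -8323$)
$\frac{r}{m{\left(-268,-208 \right)}} = - \frac{8323}{-208} = \left(-8323\right) \left(- \frac{1}{208}\right) = \frac{8323}{208}$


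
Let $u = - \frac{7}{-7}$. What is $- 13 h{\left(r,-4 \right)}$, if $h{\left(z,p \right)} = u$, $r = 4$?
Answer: $-13$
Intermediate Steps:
$u = 1$ ($u = \left(-7\right) \left(- \frac{1}{7}\right) = 1$)
$h{\left(z,p \right)} = 1$
$- 13 h{\left(r,-4 \right)} = \left(-13\right) 1 = -13$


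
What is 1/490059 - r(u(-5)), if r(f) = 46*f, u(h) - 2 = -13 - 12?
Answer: 518482423/490059 ≈ 1058.0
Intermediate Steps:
u(h) = -23 (u(h) = 2 + (-13 - 12) = 2 - 25 = -23)
1/490059 - r(u(-5)) = 1/490059 - 46*(-23) = 1/490059 - 1*(-1058) = 1/490059 + 1058 = 518482423/490059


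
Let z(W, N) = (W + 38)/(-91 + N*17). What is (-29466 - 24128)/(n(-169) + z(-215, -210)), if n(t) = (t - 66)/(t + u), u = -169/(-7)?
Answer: -198954540876/6201823 ≈ -32080.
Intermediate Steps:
u = 169/7 (u = -169*(-1/7) = 169/7 ≈ 24.143)
z(W, N) = (38 + W)/(-91 + 17*N)
n(t) = (-66 + t)/(169/7 + t) (n(t) = (t - 66)/(t + 169/7) = (-66 + t)/(169/7 + t))
(-29466 - 24128)/(n(-169) + z(-215, -210)) = (-29466 - 24128)/(7*(-66 - 169)/(169 + 7*(-169)) + (38 - 215)/(-91 + 17*(-210))) = -53594/(7*(-235)/(169 - 1183) - 177/(-91 - 3570)) = -53594/(7*(-235)/(-1014) - 177/(-3661)) = -53594/(7*(-1/1014)*(-235) - 1/3661*(-177)) = -53594/(1645/1014 + 177/3661) = -53594/6201823/3712254 = -53594*3712254/6201823 = -198954540876/6201823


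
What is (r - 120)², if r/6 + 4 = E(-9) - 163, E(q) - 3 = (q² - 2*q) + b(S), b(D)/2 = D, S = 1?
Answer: 248004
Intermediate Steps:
b(D) = 2*D
E(q) = 5 + q² - 2*q (E(q) = 3 + ((q² - 2*q) + 2*1) = 3 + ((q² - 2*q) + 2) = 3 + (2 + q² - 2*q) = 5 + q² - 2*q)
r = -378 (r = -24 + 6*((5 + (-9)² - 2*(-9)) - 163) = -24 + 6*((5 + 81 + 18) - 163) = -24 + 6*(104 - 163) = -24 + 6*(-59) = -24 - 354 = -378)
(r - 120)² = (-378 - 120)² = (-498)² = 248004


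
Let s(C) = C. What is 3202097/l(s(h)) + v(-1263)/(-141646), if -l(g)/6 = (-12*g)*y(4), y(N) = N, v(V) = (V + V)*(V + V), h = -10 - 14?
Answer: -248833732087/489528576 ≈ -508.31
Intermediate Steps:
h = -24
v(V) = 4*V² (v(V) = (2*V)*(2*V) = 4*V²)
l(g) = 288*g (l(g) = -6*(-12*g)*4 = -(-288)*g = 288*g)
3202097/l(s(h)) + v(-1263)/(-141646) = 3202097/((288*(-24))) + (4*(-1263)²)/(-141646) = 3202097/(-6912) + (4*1595169)*(-1/141646) = 3202097*(-1/6912) + 6380676*(-1/141646) = -3202097/6912 - 3190338/70823 = -248833732087/489528576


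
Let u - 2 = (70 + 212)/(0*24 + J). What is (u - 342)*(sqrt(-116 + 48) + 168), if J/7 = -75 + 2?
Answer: -4176528/73 - 348044*I*sqrt(17)/511 ≈ -57213.0 - 2808.3*I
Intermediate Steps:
J = -511 (J = 7*(-75 + 2) = 7*(-73) = -511)
u = 740/511 (u = 2 + (70 + 212)/(0*24 - 511) = 2 + 282/(0 - 511) = 2 + 282/(-511) = 2 + 282*(-1/511) = 2 - 282/511 = 740/511 ≈ 1.4481)
(u - 342)*(sqrt(-116 + 48) + 168) = (740/511 - 342)*(sqrt(-116 + 48) + 168) = -174022*(sqrt(-68) + 168)/511 = -174022*(2*I*sqrt(17) + 168)/511 = -174022*(168 + 2*I*sqrt(17))/511 = -4176528/73 - 348044*I*sqrt(17)/511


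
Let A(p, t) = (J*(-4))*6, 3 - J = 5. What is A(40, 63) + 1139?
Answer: 1187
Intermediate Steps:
J = -2 (J = 3 - 1*5 = 3 - 5 = -2)
A(p, t) = 48 (A(p, t) = -2*(-4)*6 = 8*6 = 48)
A(40, 63) + 1139 = 48 + 1139 = 1187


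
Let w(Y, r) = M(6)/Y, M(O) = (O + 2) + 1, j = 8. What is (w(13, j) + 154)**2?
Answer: 4044121/169 ≈ 23930.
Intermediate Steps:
M(O) = 3 + O (M(O) = (2 + O) + 1 = 3 + O)
w(Y, r) = 9/Y (w(Y, r) = (3 + 6)/Y = 9/Y)
(w(13, j) + 154)**2 = (9/13 + 154)**2 = (2011/13)**2 = 4044121/169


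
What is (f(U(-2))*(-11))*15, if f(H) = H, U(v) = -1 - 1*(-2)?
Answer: -165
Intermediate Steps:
U(v) = 1 (U(v) = -1 + 2 = 1)
(f(U(-2))*(-11))*15 = (1*(-11))*15 = -11*15 = -165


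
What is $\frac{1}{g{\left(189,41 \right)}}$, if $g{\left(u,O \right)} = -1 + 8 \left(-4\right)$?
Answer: $- \frac{1}{33} \approx -0.030303$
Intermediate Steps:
$g{\left(u,O \right)} = -33$ ($g{\left(u,O \right)} = -1 - 32 = -33$)
$\frac{1}{g{\left(189,41 \right)}} = \frac{1}{-33} = - \frac{1}{33}$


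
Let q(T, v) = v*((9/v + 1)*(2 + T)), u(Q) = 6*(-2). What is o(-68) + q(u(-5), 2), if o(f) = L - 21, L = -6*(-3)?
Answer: -113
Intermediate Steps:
u(Q) = -12
L = 18
o(f) = -3 (o(f) = 18 - 21 = -3)
q(T, v) = v*(1 + 9/v)*(2 + T) (q(T, v) = v*((1 + 9/v)*(2 + T)) = v*(1 + 9/v)*(2 + T))
o(-68) + q(u(-5), 2) = -3 + (18 + 2*2 + 9*(-12) - 12*2) = -3 + (18 + 4 - 108 - 24) = -3 - 110 = -113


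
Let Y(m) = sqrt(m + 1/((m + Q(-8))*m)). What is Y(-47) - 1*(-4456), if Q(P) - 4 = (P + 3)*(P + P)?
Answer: 4456 + I*sqrt(142135426)/1739 ≈ 4456.0 + 6.8557*I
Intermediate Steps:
Q(P) = 4 + 2*P*(3 + P) (Q(P) = 4 + (P + 3)*(P + P) = 4 + (3 + P)*(2*P) = 4 + 2*P*(3 + P))
Y(m) = sqrt(m + 1/(m*(84 + m))) (Y(m) = sqrt(m + 1/((m + (4 + 2*(-8)**2 + 6*(-8)))*m)) = sqrt(m + 1/((m + (4 + 2*64 - 48))*m)) = sqrt(m + 1/((m + (4 + 128 - 48))*m)) = sqrt(m + 1/((m + 84)*m)) = sqrt(m + 1/((84 + m)*m)) = sqrt(m + 1/(m*(84 + m))))
Y(-47) - 1*(-4456) = sqrt((1 + (-47)**2*(84 - 47))/((-47)*(84 - 47))) - 1*(-4456) = sqrt(-1/47*(1 + 2209*37)/37) + 4456 = sqrt(-1/47*1/37*(1 + 81733)) + 4456 = sqrt(-1/47*1/37*81734) + 4456 = sqrt(-81734/1739) + 4456 = I*sqrt(142135426)/1739 + 4456 = 4456 + I*sqrt(142135426)/1739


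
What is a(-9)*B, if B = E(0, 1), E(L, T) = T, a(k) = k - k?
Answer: 0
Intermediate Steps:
a(k) = 0
B = 1
a(-9)*B = 0*1 = 0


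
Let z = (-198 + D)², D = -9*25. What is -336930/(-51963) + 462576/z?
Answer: 9369264962/1033076403 ≈ 9.0693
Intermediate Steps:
D = -225
z = 178929 (z = (-198 - 225)² = (-423)² = 178929)
-336930/(-51963) + 462576/z = -336930/(-51963) + 462576/178929 = -336930*(-1/51963) + 462576*(1/178929) = 112310/17321 + 154192/59643 = 9369264962/1033076403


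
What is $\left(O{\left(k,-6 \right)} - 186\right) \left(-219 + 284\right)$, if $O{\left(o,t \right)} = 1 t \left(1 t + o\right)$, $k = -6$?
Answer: $-7410$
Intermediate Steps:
$O{\left(o,t \right)} = t \left(o + t\right)$ ($O{\left(o,t \right)} = t \left(t + o\right) = t \left(o + t\right)$)
$\left(O{\left(k,-6 \right)} - 186\right) \left(-219 + 284\right) = \left(- 6 \left(-6 - 6\right) - 186\right) \left(-219 + 284\right) = \left(\left(-6\right) \left(-12\right) - 186\right) 65 = \left(72 - 186\right) 65 = \left(-114\right) 65 = -7410$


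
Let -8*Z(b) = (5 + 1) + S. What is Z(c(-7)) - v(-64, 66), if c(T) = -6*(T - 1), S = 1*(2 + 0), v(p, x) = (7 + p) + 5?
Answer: 51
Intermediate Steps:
v(p, x) = 12 + p
S = 2 (S = 1*2 = 2)
c(T) = 6 - 6*T (c(T) = -6*(-1 + T) = 6 - 6*T)
Z(b) = -1 (Z(b) = -((5 + 1) + 2)/8 = -(6 + 2)/8 = -⅛*8 = -1)
Z(c(-7)) - v(-64, 66) = -1 - (12 - 64) = -1 - 1*(-52) = -1 + 52 = 51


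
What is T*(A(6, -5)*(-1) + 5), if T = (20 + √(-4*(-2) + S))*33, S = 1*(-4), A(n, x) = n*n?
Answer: -22506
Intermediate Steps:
A(n, x) = n²
S = -4
T = 726 (T = (20 + √(-4*(-2) - 4))*33 = (20 + √(8 - 4))*33 = (20 + √4)*33 = (20 + 2)*33 = 22*33 = 726)
T*(A(6, -5)*(-1) + 5) = 726*(6²*(-1) + 5) = 726*(36*(-1) + 5) = 726*(-36 + 5) = 726*(-31) = -22506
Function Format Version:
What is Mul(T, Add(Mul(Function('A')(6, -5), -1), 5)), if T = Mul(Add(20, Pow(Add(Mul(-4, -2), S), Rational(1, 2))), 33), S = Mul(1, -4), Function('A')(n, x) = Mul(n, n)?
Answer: -22506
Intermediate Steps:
Function('A')(n, x) = Pow(n, 2)
S = -4
T = 726 (T = Mul(Add(20, Pow(Add(Mul(-4, -2), -4), Rational(1, 2))), 33) = Mul(Add(20, Pow(Add(8, -4), Rational(1, 2))), 33) = Mul(Add(20, Pow(4, Rational(1, 2))), 33) = Mul(Add(20, 2), 33) = Mul(22, 33) = 726)
Mul(T, Add(Mul(Function('A')(6, -5), -1), 5)) = Mul(726, Add(Mul(Pow(6, 2), -1), 5)) = Mul(726, Add(Mul(36, -1), 5)) = Mul(726, Add(-36, 5)) = Mul(726, -31) = -22506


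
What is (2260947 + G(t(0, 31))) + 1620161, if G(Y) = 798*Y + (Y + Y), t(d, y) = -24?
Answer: 3861908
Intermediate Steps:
G(Y) = 800*Y (G(Y) = 798*Y + 2*Y = 800*Y)
(2260947 + G(t(0, 31))) + 1620161 = (2260947 + 800*(-24)) + 1620161 = (2260947 - 19200) + 1620161 = 2241747 + 1620161 = 3861908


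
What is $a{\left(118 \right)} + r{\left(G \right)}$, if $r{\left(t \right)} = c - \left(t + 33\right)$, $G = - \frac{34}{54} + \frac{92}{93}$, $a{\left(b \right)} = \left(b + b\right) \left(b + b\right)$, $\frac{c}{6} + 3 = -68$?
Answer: $\frac{46233068}{837} \approx 55237.0$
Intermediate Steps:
$c = -426$ ($c = -18 + 6 \left(-68\right) = -18 - 408 = -426$)
$a{\left(b \right)} = 4 b^{2}$ ($a{\left(b \right)} = 2 b 2 b = 4 b^{2}$)
$G = \frac{301}{837}$ ($G = \left(-34\right) \frac{1}{54} + 92 \cdot \frac{1}{93} = - \frac{17}{27} + \frac{92}{93} = \frac{301}{837} \approx 0.35962$)
$r{\left(t \right)} = -459 - t$ ($r{\left(t \right)} = -426 - \left(t + 33\right) = -426 - \left(33 + t\right) = -459 - t$)
$a{\left(118 \right)} + r{\left(G \right)} = 4 \cdot 118^{2} - \frac{384484}{837} = 4 \cdot 13924 - \frac{384484}{837} = 55696 - \frac{384484}{837} = \frac{46233068}{837}$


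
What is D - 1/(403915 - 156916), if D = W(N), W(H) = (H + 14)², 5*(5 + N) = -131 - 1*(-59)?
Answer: 180062246/6174975 ≈ 29.160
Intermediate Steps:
N = -97/5 (N = -5 + (-131 - 1*(-59))/5 = -5 + (-131 + 59)/5 = -5 + (⅕)*(-72) = -5 - 72/5 = -97/5 ≈ -19.400)
W(H) = (14 + H)²
D = 729/25 (D = (14 - 97/5)² = (-27/5)² = 729/25 ≈ 29.160)
D - 1/(403915 - 156916) = 729/25 - 1/(403915 - 156916) = 729/25 - 1/246999 = 180062246/6174975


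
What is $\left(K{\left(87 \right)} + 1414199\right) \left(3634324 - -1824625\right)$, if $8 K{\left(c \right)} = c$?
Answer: $\frac{61760796663371}{8} \approx 7.7201 \cdot 10^{12}$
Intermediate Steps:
$K{\left(c \right)} = \frac{c}{8}$
$\left(K{\left(87 \right)} + 1414199\right) \left(3634324 - -1824625\right) = \left(\frac{1}{8} \cdot 87 + 1414199\right) \left(3634324 - -1824625\right) = \left(\frac{87}{8} + 1414199\right) \left(3634324 + 1824625\right) = \frac{11313679}{8} \cdot 5458949 = \frac{61760796663371}{8}$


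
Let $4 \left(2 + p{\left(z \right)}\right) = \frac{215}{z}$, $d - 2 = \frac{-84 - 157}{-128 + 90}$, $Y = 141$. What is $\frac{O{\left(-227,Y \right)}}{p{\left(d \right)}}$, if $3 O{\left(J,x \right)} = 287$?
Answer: $\frac{181958}{8451} \approx 21.531$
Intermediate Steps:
$O{\left(J,x \right)} = \frac{287}{3}$ ($O{\left(J,x \right)} = \frac{1}{3} \cdot 287 = \frac{287}{3}$)
$d = \frac{317}{38}$ ($d = 2 + \frac{-84 - 157}{-128 + 90} = 2 - \frac{241}{-38} = 2 - - \frac{241}{38} = 2 + \frac{241}{38} = \frac{317}{38} \approx 8.3421$)
$p{\left(z \right)} = -2 + \frac{215}{4 z}$ ($p{\left(z \right)} = -2 + \frac{215 \frac{1}{z}}{4} = -2 + \frac{215}{4 z}$)
$\frac{O{\left(-227,Y \right)}}{p{\left(d \right)}} = \frac{287}{3 \left(-2 + \frac{215}{4 \cdot \frac{317}{38}}\right)} = \frac{287}{3 \left(-2 + \frac{215}{4} \cdot \frac{38}{317}\right)} = \frac{287}{3 \left(-2 + \frac{4085}{634}\right)} = \frac{287}{3 \cdot \frac{2817}{634}} = \frac{287}{3} \cdot \frac{634}{2817} = \frac{181958}{8451}$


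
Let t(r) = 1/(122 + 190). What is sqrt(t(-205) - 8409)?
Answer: 7*I*sqrt(4176354)/156 ≈ 91.701*I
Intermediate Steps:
t(r) = 1/312
sqrt(t(-205) - 8409) = sqrt(1/312 - 8409) = sqrt(-2623607/312) = 7*I*sqrt(4176354)/156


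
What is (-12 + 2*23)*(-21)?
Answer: -714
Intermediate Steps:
(-12 + 2*23)*(-21) = (-12 + 46)*(-21) = 34*(-21) = -714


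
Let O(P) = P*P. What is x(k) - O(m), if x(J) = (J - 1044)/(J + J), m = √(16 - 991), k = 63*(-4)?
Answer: 6843/7 ≈ 977.57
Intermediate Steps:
k = -252
m = 5*I*√39 (m = √(-975) = 5*I*√39 ≈ 31.225*I)
x(J) = (-1044 + J)/(2*J) (x(J) = (-1044 + J)/((2*J)) = (-1044 + J)*(1/(2*J)) = (-1044 + J)/(2*J))
O(P) = P²
x(k) - O(m) = (½)*(-1044 - 252)/(-252) - (5*I*√39)² = (½)*(-1/252)*(-1296) - 1*(-975) = 18/7 + 975 = 6843/7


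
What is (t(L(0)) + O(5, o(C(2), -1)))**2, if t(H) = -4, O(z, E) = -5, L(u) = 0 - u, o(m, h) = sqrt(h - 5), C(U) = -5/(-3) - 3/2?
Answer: 81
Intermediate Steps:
C(U) = 1/6 (C(U) = -5*(-1/3) - 3*1/2 = 5/3 - 3/2 = 1/6)
o(m, h) = sqrt(-5 + h)
L(u) = -u
(t(L(0)) + O(5, o(C(2), -1)))**2 = (-4 - 5)**2 = (-9)**2 = 81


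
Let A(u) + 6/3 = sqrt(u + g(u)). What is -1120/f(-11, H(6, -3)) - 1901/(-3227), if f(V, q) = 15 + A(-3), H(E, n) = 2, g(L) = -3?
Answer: -1332927/16135 + 32*I*sqrt(6)/5 ≈ -82.611 + 15.677*I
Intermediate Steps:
A(u) = -2 + sqrt(-3 + u) (A(u) = -2 + sqrt(u - 3) = -2 + sqrt(-3 + u))
f(V, q) = 13 + I*sqrt(6) (f(V, q) = 15 + (-2 + sqrt(-3 - 3)) = 15 + (-2 + sqrt(-6)) = 15 + (-2 + I*sqrt(6)) = 13 + I*sqrt(6))
-1120/f(-11, H(6, -3)) - 1901/(-3227) = -1120/(13 + I*sqrt(6)) - 1901/(-3227) = -1120/(13 + I*sqrt(6)) - 1901*(-1/3227) = -1120/(13 + I*sqrt(6)) + 1901/3227 = 1901/3227 - 1120/(13 + I*sqrt(6))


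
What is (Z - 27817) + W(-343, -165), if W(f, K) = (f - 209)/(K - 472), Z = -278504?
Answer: -195125925/637 ≈ -3.0632e+5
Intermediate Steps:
W(f, K) = (-209 + f)/(-472 + K)
(Z - 27817) + W(-343, -165) = (-278504 - 27817) + (-209 - 343)/(-472 - 165) = -306321 - 552/(-637) = -306321 - 1/637*(-552) = -306321 + 552/637 = -195125925/637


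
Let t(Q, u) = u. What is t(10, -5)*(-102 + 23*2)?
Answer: 280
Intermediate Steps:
t(10, -5)*(-102 + 23*2) = -5*(-102 + 23*2) = -5*(-102 + 46) = -5*(-56) = 280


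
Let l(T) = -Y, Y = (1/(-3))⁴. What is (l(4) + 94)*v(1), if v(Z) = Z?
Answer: 7613/81 ≈ 93.988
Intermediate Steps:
Y = 1/81 (Y = (-⅓)⁴ = 1/81 ≈ 0.012346)
l(T) = -1/81 (l(T) = -1*1/81 = -1/81)
(l(4) + 94)*v(1) = (-1/81 + 94)*1 = (7613/81)*1 = 7613/81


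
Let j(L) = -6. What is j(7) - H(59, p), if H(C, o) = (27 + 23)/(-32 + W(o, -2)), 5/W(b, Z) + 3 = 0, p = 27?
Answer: -456/101 ≈ -4.5149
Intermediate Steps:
W(b, Z) = -5/3 (W(b, Z) = 5/(-3 + 0) = 5/(-3) = 5*(-⅓) = -5/3)
H(C, o) = -150/101 (H(C, o) = (27 + 23)/(-32 - 5/3) = 50/(-101/3) = 50*(-3/101) = -150/101)
j(7) - H(59, p) = -6 - 1*(-150/101) = -6 + 150/101 = -456/101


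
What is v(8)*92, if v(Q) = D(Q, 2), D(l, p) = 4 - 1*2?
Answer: 184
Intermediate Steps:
D(l, p) = 2 (D(l, p) = 4 - 2 = 2)
v(Q) = 2
v(8)*92 = 2*92 = 184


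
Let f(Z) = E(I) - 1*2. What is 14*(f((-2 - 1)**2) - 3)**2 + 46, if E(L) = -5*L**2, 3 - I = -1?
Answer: 101196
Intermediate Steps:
I = 4 (I = 3 - 1*(-1) = 3 + 1 = 4)
f(Z) = -82 (f(Z) = -5*4**2 - 1*2 = -5*16 - 2 = -80 - 2 = -82)
14*(f((-2 - 1)**2) - 3)**2 + 46 = 14*(-82 - 3)**2 + 46 = 14*(-85)**2 + 46 = 14*7225 + 46 = 101150 + 46 = 101196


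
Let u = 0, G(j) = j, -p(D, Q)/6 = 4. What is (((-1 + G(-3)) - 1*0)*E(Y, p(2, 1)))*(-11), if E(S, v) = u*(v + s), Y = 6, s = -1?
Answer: 0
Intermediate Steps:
p(D, Q) = -24 (p(D, Q) = -6*4 = -24)
E(S, v) = 0 (E(S, v) = 0*(v - 1) = 0*(-1 + v) = 0)
(((-1 + G(-3)) - 1*0)*E(Y, p(2, 1)))*(-11) = (((-1 - 3) - 1*0)*0)*(-11) = ((-4 + 0)*0)*(-11) = -4*0*(-11) = 0*(-11) = 0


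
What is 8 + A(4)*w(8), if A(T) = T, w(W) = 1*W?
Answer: 40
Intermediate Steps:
w(W) = W
8 + A(4)*w(8) = 8 + 4*8 = 8 + 32 = 40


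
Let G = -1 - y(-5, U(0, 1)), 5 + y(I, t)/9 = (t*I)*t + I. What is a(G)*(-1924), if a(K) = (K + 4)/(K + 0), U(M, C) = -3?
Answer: -36852/19 ≈ -1939.6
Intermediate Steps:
y(I, t) = -45 + 9*I + 9*I*t² (y(I, t) = -45 + 9*((t*I)*t + I) = -45 + 9*((I*t)*t + I) = -45 + 9*(I*t² + I) = -45 + 9*(I + I*t²) = -45 + (9*I + 9*I*t²) = -45 + 9*I + 9*I*t²)
G = 494 (G = -1 - (-45 + 9*(-5) + 9*(-5)*(-3)²) = -1 - (-45 - 45 + 9*(-5)*9) = -1 - (-45 - 45 - 405) = -1 - 1*(-495) = -1 + 495 = 494)
a(K) = (4 + K)/K
a(G)*(-1924) = ((4 + 494)/494)*(-1924) = ((1/494)*498)*(-1924) = (249/247)*(-1924) = -36852/19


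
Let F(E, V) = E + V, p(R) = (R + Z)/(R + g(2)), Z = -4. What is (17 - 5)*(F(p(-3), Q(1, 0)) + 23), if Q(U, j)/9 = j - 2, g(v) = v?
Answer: 144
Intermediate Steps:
Q(U, j) = -18 + 9*j (Q(U, j) = 9*(j - 2) = 9*(-2 + j) = -18 + 9*j)
p(R) = (-4 + R)/(2 + R) (p(R) = (R - 4)/(R + 2) = (-4 + R)/(2 + R))
(17 - 5)*(F(p(-3), Q(1, 0)) + 23) = (17 - 5)*(((-4 - 3)/(2 - 3) + (-18 + 9*0)) + 23) = 12*((-7/(-1) + (-18 + 0)) + 23) = 12*((-1*(-7) - 18) + 23) = 12*((7 - 18) + 23) = 12*(-11 + 23) = 12*12 = 144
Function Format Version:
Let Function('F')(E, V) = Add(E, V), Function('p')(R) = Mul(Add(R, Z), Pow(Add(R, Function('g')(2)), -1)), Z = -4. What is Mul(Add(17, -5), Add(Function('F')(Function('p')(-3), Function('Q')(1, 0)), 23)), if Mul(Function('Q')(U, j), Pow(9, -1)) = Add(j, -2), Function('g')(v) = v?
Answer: 144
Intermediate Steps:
Function('Q')(U, j) = Add(-18, Mul(9, j)) (Function('Q')(U, j) = Mul(9, Add(j, -2)) = Mul(9, Add(-2, j)) = Add(-18, Mul(9, j)))
Function('p')(R) = Mul(Pow(Add(2, R), -1), Add(-4, R)) (Function('p')(R) = Mul(Add(R, -4), Pow(Add(R, 2), -1)) = Mul(Add(-4, R), Pow(Add(2, R), -1)) = Mul(Pow(Add(2, R), -1), Add(-4, R)))
Mul(Add(17, -5), Add(Function('F')(Function('p')(-3), Function('Q')(1, 0)), 23)) = Mul(Add(17, -5), Add(Add(Mul(Pow(Add(2, -3), -1), Add(-4, -3)), Add(-18, Mul(9, 0))), 23)) = Mul(12, Add(Add(Mul(Pow(-1, -1), -7), Add(-18, 0)), 23)) = Mul(12, Add(Add(Mul(-1, -7), -18), 23)) = Mul(12, Add(Add(7, -18), 23)) = Mul(12, Add(-11, 23)) = Mul(12, 12) = 144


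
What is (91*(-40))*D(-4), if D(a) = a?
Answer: 14560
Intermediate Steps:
(91*(-40))*D(-4) = (91*(-40))*(-4) = -3640*(-4) = 14560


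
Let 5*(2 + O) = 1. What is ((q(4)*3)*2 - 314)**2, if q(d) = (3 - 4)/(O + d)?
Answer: 12138256/121 ≈ 1.0032e+5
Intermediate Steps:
O = -9/5 (O = -2 + (1/5)*1 = -2 + 1/5 = -9/5 ≈ -1.8000)
q(d) = -1/(-9/5 + d) (q(d) = (3 - 4)/(-9/5 + d) = -1/(-9/5 + d))
((q(4)*3)*2 - 314)**2 = ((-5/(-9 + 5*4)*3)*2 - 314)**2 = ((-5/(-9 + 20)*3)*2 - 314)**2 = ((-5/11*3)*2 - 314)**2 = ((-5*1/11*3)*2 - 314)**2 = (-5/11*3*2 - 314)**2 = (-15/11*2 - 314)**2 = (-30/11 - 314)**2 = (-3484/11)**2 = 12138256/121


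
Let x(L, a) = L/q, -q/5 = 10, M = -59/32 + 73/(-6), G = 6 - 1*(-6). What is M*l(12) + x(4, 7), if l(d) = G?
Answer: -33641/200 ≈ -168.21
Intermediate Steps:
G = 12 (G = 6 + 6 = 12)
M = -1345/96 (M = -59*1/32 + 73*(-1/6) = -59/32 - 73/6 = -1345/96 ≈ -14.010)
q = -50 (q = -5*10 = -50)
l(d) = 12
x(L, a) = -L/50 (x(L, a) = L/(-50) = L*(-1/50) = -L/50)
M*l(12) + x(4, 7) = -1345/96*12 - 1/50*4 = -1345/8 - 2/25 = -33641/200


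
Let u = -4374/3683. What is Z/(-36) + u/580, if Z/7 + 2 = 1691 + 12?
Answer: -706532679/2136140 ≈ -330.75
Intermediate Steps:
u = -4374/3683 (u = -4374*1/3683 = -4374/3683 ≈ -1.1876)
Z = 11907 (Z = -14 + 7*(1691 + 12) = -14 + 7*1703 = -14 + 11921 = 11907)
Z/(-36) + u/580 = 11907/(-36) - 4374/3683/580 = 11907*(-1/36) - 4374/3683*1/580 = -1323/4 - 2187/1068070 = -706532679/2136140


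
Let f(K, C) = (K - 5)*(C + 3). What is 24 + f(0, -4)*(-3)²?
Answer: 69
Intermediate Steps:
f(K, C) = (-5 + K)*(3 + C)
24 + f(0, -4)*(-3)² = 24 + (-15 - 5*(-4) + 3*0 - 4*0)*(-3)² = 24 + (-15 + 20 + 0 + 0)*9 = 24 + 5*9 = 24 + 45 = 69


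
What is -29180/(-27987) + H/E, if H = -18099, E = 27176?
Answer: 286458967/760574712 ≈ 0.37664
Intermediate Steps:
-29180/(-27987) + H/E = -29180/(-27987) - 18099/27176 = -29180*(-1/27987) - 18099*1/27176 = 29180/27987 - 18099/27176 = 286458967/760574712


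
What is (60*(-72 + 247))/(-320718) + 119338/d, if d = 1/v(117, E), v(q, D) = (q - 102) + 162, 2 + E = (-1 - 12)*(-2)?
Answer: 1129078416428/53453 ≈ 2.1123e+7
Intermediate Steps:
E = 24 (E = -2 + (-1 - 12)*(-2) = -2 - 13*(-2) = -2 + 26 = 24)
v(q, D) = 60 + q (v(q, D) = (-102 + q) + 162 = 60 + q)
d = 1/177 (d = 1/(60 + 117) = 1/177 ≈ 0.0056497)
(60*(-72 + 247))/(-320718) + 119338/d = (60*(-72 + 247))/(-320718) + 119338/(1/177) = (60*175)*(-1/320718) + 119338*177 = 10500*(-1/320718) + 21122826 = -1750/53453 + 21122826 = 1129078416428/53453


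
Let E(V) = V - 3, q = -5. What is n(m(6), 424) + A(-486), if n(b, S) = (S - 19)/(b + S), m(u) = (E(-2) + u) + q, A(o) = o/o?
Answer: 55/28 ≈ 1.9643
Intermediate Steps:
E(V) = -3 + V
A(o) = 1
m(u) = -10 + u (m(u) = ((-3 - 2) + u) - 5 = (-5 + u) - 5 = -10 + u)
n(b, S) = (-19 + S)/(S + b)
n(m(6), 424) + A(-486) = (-19 + 424)/(424 + (-10 + 6)) + 1 = 405/(424 - 4) + 1 = 405/420 + 1 = (1/420)*405 + 1 = 27/28 + 1 = 55/28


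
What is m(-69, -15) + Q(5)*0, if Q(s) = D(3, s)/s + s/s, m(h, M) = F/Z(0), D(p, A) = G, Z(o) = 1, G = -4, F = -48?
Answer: -48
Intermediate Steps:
D(p, A) = -4
m(h, M) = -48 (m(h, M) = -48/1 = -48*1 = -48)
Q(s) = 1 - 4/s (Q(s) = -4/s + s/s = -4/s + 1 = 1 - 4/s)
m(-69, -15) + Q(5)*0 = -48 + ((-4 + 5)/5)*0 = -48 + ((1/5)*1)*0 = -48 + (1/5)*0 = -48 + 0 = -48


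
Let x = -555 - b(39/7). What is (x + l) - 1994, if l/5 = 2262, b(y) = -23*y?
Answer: 62224/7 ≈ 8889.1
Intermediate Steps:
x = -2988/7 (x = -555 - (-23)*39/7 = -555 - 1*(-897/7) = -555 + 897/7 = -2988/7 ≈ -426.86)
l = 11310 (l = 5*2262 = 11310)
(x + l) - 1994 = (-2988/7 + 11310) - 1994 = 76182/7 - 1994 = 62224/7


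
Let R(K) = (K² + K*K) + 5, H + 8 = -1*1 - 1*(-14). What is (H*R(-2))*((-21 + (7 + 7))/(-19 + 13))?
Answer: 455/6 ≈ 75.833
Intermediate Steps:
H = 5 (H = -8 + (-1*1 - 1*(-14)) = -8 + (-1 + 14) = -8 + 13 = 5)
R(K) = 5 + 2*K² (R(K) = (K² + K²) + 5 = 2*K² + 5 = 5 + 2*K²)
(H*R(-2))*((-21 + (7 + 7))/(-19 + 13)) = (5*(5 + 2*(-2)²))*((-21 + (7 + 7))/(-19 + 13)) = (5*(5 + 2*4))*((-21 + 14)/(-6)) = (5*(5 + 8))*(-7*(-⅙)) = (5*13)*(7/6) = 65*(7/6) = 455/6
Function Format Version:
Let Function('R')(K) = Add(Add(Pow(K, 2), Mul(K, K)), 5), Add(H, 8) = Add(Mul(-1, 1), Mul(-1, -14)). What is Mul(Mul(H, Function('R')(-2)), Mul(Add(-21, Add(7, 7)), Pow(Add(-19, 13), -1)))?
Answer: Rational(455, 6) ≈ 75.833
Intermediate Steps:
H = 5 (H = Add(-8, Add(Mul(-1, 1), Mul(-1, -14))) = Add(-8, Add(-1, 14)) = Add(-8, 13) = 5)
Function('R')(K) = Add(5, Mul(2, Pow(K, 2))) (Function('R')(K) = Add(Add(Pow(K, 2), Pow(K, 2)), 5) = Add(Mul(2, Pow(K, 2)), 5) = Add(5, Mul(2, Pow(K, 2))))
Mul(Mul(H, Function('R')(-2)), Mul(Add(-21, Add(7, 7)), Pow(Add(-19, 13), -1))) = Mul(Mul(5, Add(5, Mul(2, Pow(-2, 2)))), Mul(Add(-21, Add(7, 7)), Pow(Add(-19, 13), -1))) = Mul(Mul(5, Add(5, Mul(2, 4))), Mul(Add(-21, 14), Pow(-6, -1))) = Mul(Mul(5, Add(5, 8)), Mul(-7, Rational(-1, 6))) = Mul(Mul(5, 13), Rational(7, 6)) = Mul(65, Rational(7, 6)) = Rational(455, 6)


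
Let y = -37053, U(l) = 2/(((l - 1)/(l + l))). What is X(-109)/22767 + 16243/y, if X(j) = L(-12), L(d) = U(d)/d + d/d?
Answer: -1602374492/3655537821 ≈ -0.43834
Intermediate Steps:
U(l) = 4*l/(-1 + l) (U(l) = 2/(((-1 + l)/((2*l)))) = 2/(((-1 + l)*(1/(2*l)))) = 2/(((-1 + l)/(2*l))) = 2*(2*l/(-1 + l)) = 4*l/(-1 + l))
L(d) = 1 + 4/(-1 + d) (L(d) = (4*d/(-1 + d))/d + d/d = 4/(-1 + d) + 1 = 1 + 4/(-1 + d))
X(j) = 9/13 (X(j) = (3 - 12)/(-1 - 12) = -9/(-13) = -1/13*(-9) = 9/13)
X(-109)/22767 + 16243/y = (9/13)/22767 + 16243/(-37053) = (9/13)*(1/22767) + 16243*(-1/37053) = 3/98657 - 16243/37053 = -1602374492/3655537821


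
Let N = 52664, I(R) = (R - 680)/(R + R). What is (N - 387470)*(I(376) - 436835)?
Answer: 6873990374784/47 ≈ 1.4626e+11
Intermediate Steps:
I(R) = (-680 + R)/(2*R) (I(R) = (-680 + R)/((2*R)) = (-680 + R)*(1/(2*R)) = (-680 + R)/(2*R))
(N - 387470)*(I(376) - 436835) = (52664 - 387470)*((½)*(-680 + 376)/376 - 436835) = -334806*((½)*(1/376)*(-304) - 436835) = -334806*(-19/47 - 436835) = -334806*(-20531264/47) = 6873990374784/47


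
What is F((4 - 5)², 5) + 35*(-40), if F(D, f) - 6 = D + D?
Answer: -1392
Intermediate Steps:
F(D, f) = 6 + 2*D (F(D, f) = 6 + (D + D) = 6 + 2*D)
F((4 - 5)², 5) + 35*(-40) = (6 + 2*(4 - 5)²) + 35*(-40) = (6 + 2*(-1)²) - 1400 = (6 + 2*1) - 1400 = (6 + 2) - 1400 = 8 - 1400 = -1392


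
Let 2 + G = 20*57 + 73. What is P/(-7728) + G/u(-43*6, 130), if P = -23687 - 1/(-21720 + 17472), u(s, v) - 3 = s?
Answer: -671269579/398632320 ≈ -1.6839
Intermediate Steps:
u(s, v) = 3 + s
P = -100622375/4248 (P = -23687 - 1/(-4248) = -23687 - 1*(-1/4248) = -23687 + 1/4248 = -100622375/4248 ≈ -23687.)
G = 1211 (G = -2 + (20*57 + 73) = -2 + (1140 + 73) = -2 + 1213 = 1211)
P/(-7728) + G/u(-43*6, 130) = -100622375/4248/(-7728) + 1211/(3 - 43*6) = -100622375/4248*(-1/7728) + 1211/(3 - 258) = 14374625/4689792 + 1211/(-255) = 14374625/4689792 + 1211*(-1/255) = 14374625/4689792 - 1211/255 = -671269579/398632320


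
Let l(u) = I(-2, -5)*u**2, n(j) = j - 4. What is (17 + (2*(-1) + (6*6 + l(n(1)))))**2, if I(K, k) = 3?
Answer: 6084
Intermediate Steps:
n(j) = -4 + j
l(u) = 3*u**2
(17 + (2*(-1) + (6*6 + l(n(1)))))**2 = (17 + (2*(-1) + (6*6 + 3*(-4 + 1)**2)))**2 = (17 + (-2 + (36 + 3*(-3)**2)))**2 = (17 + (-2 + (36 + 3*9)))**2 = (17 + (-2 + (36 + 27)))**2 = (17 + (-2 + 63))**2 = (17 + 61)**2 = 78**2 = 6084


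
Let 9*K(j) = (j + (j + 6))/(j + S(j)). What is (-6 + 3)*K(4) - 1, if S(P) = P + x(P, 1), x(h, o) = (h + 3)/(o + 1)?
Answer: -97/69 ≈ -1.4058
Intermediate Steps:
x(h, o) = (3 + h)/(1 + o)
S(P) = 3/2 + 3*P/2 (S(P) = P + (3 + P)/(1 + 1) = P + (3 + P)/2 = P + (3/2 + P/2) = 3/2 + 3*P/2)
K(j) = (6 + 2*j)/(9*(3/2 + 5*j/2)) (K(j) = ((j + (j + 6))/(j + (3/2 + 3*j/2)))/9 = ((j + (6 + j))/(3/2 + 5*j/2))/9 = ((6 + 2*j)/(3/2 + 5*j/2))/9 = (6 + 2*j)/(9*(3/2 + 5*j/2)))
(-6 + 3)*K(4) - 1 = (-6 + 3)*(4*(3 + 4)/(9*(3 + 5*4))) - 1 = -4*7/(3*(3 + 20)) - 1 = -4*7/(3*23) - 1 = -3*28/207 - 1 = -28/69 - 1 = -97/69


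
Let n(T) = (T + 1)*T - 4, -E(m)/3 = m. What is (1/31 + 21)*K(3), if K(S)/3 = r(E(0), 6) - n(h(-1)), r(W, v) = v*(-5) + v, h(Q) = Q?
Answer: -39120/31 ≈ -1261.9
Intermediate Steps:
E(m) = -3*m
r(W, v) = -4*v (r(W, v) = -5*v + v = -4*v)
n(T) = -4 + T*(1 + T) (n(T) = (1 + T)*T - 4 = T*(1 + T) - 4 = -4 + T*(1 + T))
K(S) = -60 (K(S) = 3*(-4*6 - (-4 - 1 + (-1)**2)) = 3*(-24 - (-4 - 1 + 1)) = 3*(-24 - 1*(-4)) = 3*(-24 + 4) = 3*(-20) = -60)
(1/31 + 21)*K(3) = (1/31 + 21)*(-60) = (652/31)*(-60) = -39120/31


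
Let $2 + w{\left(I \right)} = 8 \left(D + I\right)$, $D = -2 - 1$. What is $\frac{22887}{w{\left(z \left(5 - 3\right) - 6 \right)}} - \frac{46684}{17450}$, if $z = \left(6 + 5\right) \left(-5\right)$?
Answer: $- \frac{24661927}{924850} \approx -26.666$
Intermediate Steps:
$D = -3$
$z = -55$ ($z = 11 \left(-5\right) = -55$)
$w{\left(I \right)} = -26 + 8 I$ ($w{\left(I \right)} = -2 + 8 \left(-3 + I\right) = -2 + \left(-24 + 8 I\right) = -26 + 8 I$)
$\frac{22887}{w{\left(z \left(5 - 3\right) - 6 \right)}} - \frac{46684}{17450} = \frac{22887}{-26 + 8 \left(- 55 \left(5 - 3\right) - 6\right)} - \frac{46684}{17450} = \frac{22887}{-26 + 8 \left(\left(-55\right) 2 - 6\right)} - \frac{23342}{8725} = \frac{22887}{-26 + 8 \left(-110 - 6\right)} - \frac{23342}{8725} = \frac{22887}{-26 + 8 \left(-116\right)} - \frac{23342}{8725} = \frac{22887}{-26 - 928} - \frac{23342}{8725} = \frac{22887}{-954} - \frac{23342}{8725} = 22887 \left(- \frac{1}{954}\right) - \frac{23342}{8725} = - \frac{2543}{106} - \frac{23342}{8725} = - \frac{24661927}{924850}$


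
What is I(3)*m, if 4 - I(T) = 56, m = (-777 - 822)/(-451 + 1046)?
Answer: 83148/595 ≈ 139.74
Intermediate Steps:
m = -1599/595 ≈ -2.6874
I(T) = -52 (I(T) = 4 - 1*56 = 4 - 56 = -52)
I(3)*m = -52*(-1599/595) = 83148/595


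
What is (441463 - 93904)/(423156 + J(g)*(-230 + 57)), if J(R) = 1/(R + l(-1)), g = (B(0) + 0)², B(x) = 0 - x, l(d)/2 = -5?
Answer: 3475590/4231733 ≈ 0.82132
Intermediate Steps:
l(d) = -10 (l(d) = 2*(-5) = -10)
B(x) = -x
g = 0 (g = (-1*0 + 0)² = (0 + 0)² = 0² = 0)
J(R) = 1/(-10 + R) (J(R) = 1/(R - 10) = 1/(-10 + R))
(441463 - 93904)/(423156 + J(g)*(-230 + 57)) = (441463 - 93904)/(423156 + (-230 + 57)/(-10 + 0)) = 347559/(423156 - 173/(-10)) = 347559/(423156 - ⅒*(-173)) = 347559/(423156 + 173/10) = 347559/(4231733/10) = 347559*(10/4231733) = 3475590/4231733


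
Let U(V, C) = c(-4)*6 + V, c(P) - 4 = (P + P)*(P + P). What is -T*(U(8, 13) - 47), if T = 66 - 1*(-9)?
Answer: -27675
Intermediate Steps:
c(P) = 4 + 4*P² (c(P) = 4 + (P + P)*(P + P) = 4 + (2*P)*(2*P) = 4 + 4*P²)
U(V, C) = 408 + V (U(V, C) = (4 + 4*(-4)²)*6 + V = (4 + 4*16)*6 + V = (4 + 64)*6 + V = 68*6 + V = 408 + V)
T = 75 (T = 66 + 9 = 75)
-T*(U(8, 13) - 47) = -75*((408 + 8) - 47) = -75*(416 - 47) = -75*369 = -1*27675 = -27675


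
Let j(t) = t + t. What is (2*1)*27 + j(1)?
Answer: 56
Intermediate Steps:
j(t) = 2*t
(2*1)*27 + j(1) = (2*1)*27 + 2*1 = 2*27 + 2 = 54 + 2 = 56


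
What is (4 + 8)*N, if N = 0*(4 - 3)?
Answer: 0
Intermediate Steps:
N = 0 (N = 0*1 = 0)
(4 + 8)*N = (4 + 8)*0 = 12*0 = 0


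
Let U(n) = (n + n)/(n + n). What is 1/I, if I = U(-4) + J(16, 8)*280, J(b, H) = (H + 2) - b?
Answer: -1/1679 ≈ -0.00059559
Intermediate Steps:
J(b, H) = 2 + H - b (J(b, H) = (2 + H) - b = 2 + H - b)
U(n) = 1 (U(n) = (2*n)/((2*n)) = (2*n)*(1/(2*n)) = 1)
I = -1679 (I = 1 + (2 + 8 - 1*16)*280 = 1 + (2 + 8 - 16)*280 = 1 - 6*280 = 1 - 1680 = -1679)
1/I = 1/(-1679) = -1/1679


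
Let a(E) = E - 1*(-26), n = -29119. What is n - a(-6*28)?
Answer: -28977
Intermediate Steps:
a(E) = 26 + E (a(E) = E + 26 = 26 + E)
n - a(-6*28) = -29119 - (26 - 6*28) = -29119 - (26 - 168) = -29119 - 1*(-142) = -29119 + 142 = -28977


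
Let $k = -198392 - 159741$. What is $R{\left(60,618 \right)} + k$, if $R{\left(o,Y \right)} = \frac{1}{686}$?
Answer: $- \frac{245679237}{686} \approx -3.5813 \cdot 10^{5}$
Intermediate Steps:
$k = -358133$ ($k = -198392 - 159741 = -358133$)
$R{\left(o,Y \right)} = \frac{1}{686}$
$R{\left(60,618 \right)} + k = \frac{1}{686} - 358133 = - \frac{245679237}{686}$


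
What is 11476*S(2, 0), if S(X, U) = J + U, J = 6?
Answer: 68856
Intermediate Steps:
S(X, U) = 6 + U
11476*S(2, 0) = 11476*(6 + 0) = 11476*6 = 68856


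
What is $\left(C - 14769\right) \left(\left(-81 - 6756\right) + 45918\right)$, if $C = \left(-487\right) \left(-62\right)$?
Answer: $602824425$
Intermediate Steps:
$C = 30194$
$\left(C - 14769\right) \left(\left(-81 - 6756\right) + 45918\right) = \left(30194 - 14769\right) \left(\left(-81 - 6756\right) + 45918\right) = 15425 \left(-6837 + 45918\right) = 15425 \cdot 39081 = 602824425$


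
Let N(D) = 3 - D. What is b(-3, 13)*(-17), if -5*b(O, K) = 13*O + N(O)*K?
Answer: 663/5 ≈ 132.60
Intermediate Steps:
b(O, K) = -13*O/5 - K*(3 - O)/5 (b(O, K) = -(13*O + (3 - O)*K)/5 = -(13*O + K*(3 - O))/5 = -13*O/5 - K*(3 - O)/5)
b(-3, 13)*(-17) = (-13/5*(-3) + (⅕)*13*(-3 - 3))*(-17) = (39/5 + (⅕)*13*(-6))*(-17) = (39/5 - 78/5)*(-17) = -39/5*(-17) = 663/5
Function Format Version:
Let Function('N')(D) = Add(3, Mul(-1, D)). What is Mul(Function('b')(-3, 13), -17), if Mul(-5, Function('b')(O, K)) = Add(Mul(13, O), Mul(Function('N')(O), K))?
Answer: Rational(663, 5) ≈ 132.60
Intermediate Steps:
Function('b')(O, K) = Add(Mul(Rational(-13, 5), O), Mul(Rational(-1, 5), K, Add(3, Mul(-1, O)))) (Function('b')(O, K) = Mul(Rational(-1, 5), Add(Mul(13, O), Mul(Add(3, Mul(-1, O)), K))) = Mul(Rational(-1, 5), Add(Mul(13, O), Mul(K, Add(3, Mul(-1, O))))) = Add(Mul(Rational(-13, 5), O), Mul(Rational(-1, 5), K, Add(3, Mul(-1, O)))))
Mul(Function('b')(-3, 13), -17) = Mul(Add(Mul(Rational(-13, 5), -3), Mul(Rational(1, 5), 13, Add(-3, -3))), -17) = Mul(Add(Rational(39, 5), Mul(Rational(1, 5), 13, -6)), -17) = Mul(Add(Rational(39, 5), Rational(-78, 5)), -17) = Mul(Rational(-39, 5), -17) = Rational(663, 5)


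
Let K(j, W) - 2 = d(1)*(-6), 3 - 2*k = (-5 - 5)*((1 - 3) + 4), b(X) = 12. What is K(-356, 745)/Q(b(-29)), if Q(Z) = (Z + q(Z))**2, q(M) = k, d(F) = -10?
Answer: 248/2209 ≈ 0.11227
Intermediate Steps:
k = 23/2 (k = 3/2 - (-5 - 5)*((1 - 3) + 4)/2 = 3/2 - (-5)*(-2 + 4) = 3/2 - (-5)*2 = 3/2 - 1/2*(-20) = 3/2 + 10 = 23/2 ≈ 11.500)
q(M) = 23/2
Q(Z) = (23/2 + Z)**2 (Q(Z) = (Z + 23/2)**2 = (23/2 + Z)**2)
K(j, W) = 62 (K(j, W) = 2 - 10*(-6) = 2 + 60 = 62)
K(-356, 745)/Q(b(-29)) = 62/(((23 + 2*12)**2/4)) = 62/(((23 + 24)**2/4)) = 62/(((1/4)*47**2)) = 62/(((1/4)*2209)) = 62/(2209/4) = 62*(4/2209) = 248/2209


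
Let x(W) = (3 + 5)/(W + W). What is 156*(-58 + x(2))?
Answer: -8736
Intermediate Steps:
x(W) = 4/W (x(W) = 8/((2*W)) = 8*(1/(2*W)) = 4/W)
156*(-58 + x(2)) = 156*(-58 + 4/2) = 156*(-58 + 4*(1/2)) = 156*(-58 + 2) = 156*(-56) = -8736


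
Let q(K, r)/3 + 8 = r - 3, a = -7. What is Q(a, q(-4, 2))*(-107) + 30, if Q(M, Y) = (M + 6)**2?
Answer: -77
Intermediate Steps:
q(K, r) = -33 + 3*r (q(K, r) = -24 + 3*(r - 3) = -24 + 3*(-3 + r) = -24 + (-9 + 3*r) = -33 + 3*r)
Q(M, Y) = (6 + M)**2
Q(a, q(-4, 2))*(-107) + 30 = (6 - 7)**2*(-107) + 30 = (-1)**2*(-107) + 30 = 1*(-107) + 30 = -107 + 30 = -77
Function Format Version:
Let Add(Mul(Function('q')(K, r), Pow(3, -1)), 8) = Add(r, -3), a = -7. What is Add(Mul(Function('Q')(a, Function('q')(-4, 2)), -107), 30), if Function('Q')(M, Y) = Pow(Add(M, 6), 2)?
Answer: -77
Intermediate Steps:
Function('q')(K, r) = Add(-33, Mul(3, r)) (Function('q')(K, r) = Add(-24, Mul(3, Add(r, -3))) = Add(-24, Mul(3, Add(-3, r))) = Add(-24, Add(-9, Mul(3, r))) = Add(-33, Mul(3, r)))
Function('Q')(M, Y) = Pow(Add(6, M), 2)
Add(Mul(Function('Q')(a, Function('q')(-4, 2)), -107), 30) = Add(Mul(Pow(Add(6, -7), 2), -107), 30) = Add(Mul(Pow(-1, 2), -107), 30) = Add(Mul(1, -107), 30) = Add(-107, 30) = -77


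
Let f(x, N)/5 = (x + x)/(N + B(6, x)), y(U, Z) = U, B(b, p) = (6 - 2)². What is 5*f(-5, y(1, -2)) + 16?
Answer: 22/17 ≈ 1.2941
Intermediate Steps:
B(b, p) = 16 (B(b, p) = 4² = 16)
f(x, N) = 10*x/(16 + N) (f(x, N) = 5*((x + x)/(N + 16)) = 5*((2*x)/(16 + N)) = 5*(2*x/(16 + N)) = 10*x/(16 + N))
5*f(-5, y(1, -2)) + 16 = 5*(10*(-5)/(16 + 1)) + 16 = 5*(10*(-5)/17) + 16 = 5*(10*(-5)*(1/17)) + 16 = 5*(-50/17) + 16 = -250/17 + 16 = 22/17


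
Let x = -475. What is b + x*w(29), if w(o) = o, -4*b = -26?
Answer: -27537/2 ≈ -13769.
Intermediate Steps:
b = 13/2 (b = -¼*(-26) = 13/2 ≈ 6.5000)
b + x*w(29) = 13/2 - 475*29 = 13/2 - 13775 = -27537/2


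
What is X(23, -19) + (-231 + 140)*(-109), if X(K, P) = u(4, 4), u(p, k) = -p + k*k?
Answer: 9931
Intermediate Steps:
u(p, k) = k**2 - p (u(p, k) = -p + k**2 = k**2 - p)
X(K, P) = 12 (X(K, P) = 4**2 - 1*4 = 16 - 4 = 12)
X(23, -19) + (-231 + 140)*(-109) = 12 + (-231 + 140)*(-109) = 12 - 91*(-109) = 12 + 9919 = 9931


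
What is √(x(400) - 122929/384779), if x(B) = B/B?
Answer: 5*√4030175246/384779 ≈ 0.82494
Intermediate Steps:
x(B) = 1
√(x(400) - 122929/384779) = √(1 - 122929/384779) = √(261850/384779) = 5*√4030175246/384779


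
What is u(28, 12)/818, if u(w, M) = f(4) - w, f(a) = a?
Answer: -12/409 ≈ -0.029340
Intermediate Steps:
u(w, M) = 4 - w
u(28, 12)/818 = (4 - 1*28)/818 = (4 - 28)*(1/818) = -24*1/818 = -12/409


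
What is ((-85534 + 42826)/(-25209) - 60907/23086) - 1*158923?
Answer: -4404274201937/27713094 ≈ -1.5892e+5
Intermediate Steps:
((-85534 + 42826)/(-25209) - 60907/23086) - 1*158923 = (-42708*(-1/25209) - 60907*1/23086) - 158923 = (14236/8403 - 8701/3298) - 158923 = -26164175/27713094 - 158923 = -4404274201937/27713094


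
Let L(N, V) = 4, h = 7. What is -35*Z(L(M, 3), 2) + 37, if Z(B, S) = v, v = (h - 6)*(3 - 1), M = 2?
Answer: -33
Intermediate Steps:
v = 2 (v = (7 - 6)*(3 - 1) = 1*2 = 2)
Z(B, S) = 2
-35*Z(L(M, 3), 2) + 37 = -35*2 + 37 = -70 + 37 = -33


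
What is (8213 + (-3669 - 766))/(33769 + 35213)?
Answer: 1889/34491 ≈ 0.054768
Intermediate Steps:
(8213 + (-3669 - 766))/(33769 + 35213) = (8213 - 4435)/68982 = 3778*(1/68982) = 1889/34491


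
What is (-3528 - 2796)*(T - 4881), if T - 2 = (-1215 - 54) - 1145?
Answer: 46120932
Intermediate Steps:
T = -2412 (T = 2 + ((-1215 - 54) - 1145) = 2 + (-1269 - 1145) = 2 - 2414 = -2412)
(-3528 - 2796)*(T - 4881) = (-3528 - 2796)*(-2412 - 4881) = -6324*(-7293) = 46120932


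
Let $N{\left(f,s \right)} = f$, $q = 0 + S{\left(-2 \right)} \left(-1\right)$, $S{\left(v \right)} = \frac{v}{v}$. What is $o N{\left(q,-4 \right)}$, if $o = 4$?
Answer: $-4$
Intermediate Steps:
$S{\left(v \right)} = 1$
$q = -1$ ($q = 0 + 1 \left(-1\right) = 0 - 1 = -1$)
$o N{\left(q,-4 \right)} = 4 \left(-1\right) = -4$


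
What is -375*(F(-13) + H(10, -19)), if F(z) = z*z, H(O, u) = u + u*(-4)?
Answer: -84750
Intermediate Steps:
H(O, u) = -3*u (H(O, u) = u - 4*u = -3*u)
F(z) = z²
-375*(F(-13) + H(10, -19)) = -375*((-13)² - 3*(-19)) = -375*(169 + 57) = -375*226 = -84750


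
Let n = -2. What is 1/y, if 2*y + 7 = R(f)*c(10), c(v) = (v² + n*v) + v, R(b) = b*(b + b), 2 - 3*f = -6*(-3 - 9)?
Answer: 2/97993 ≈ 2.0410e-5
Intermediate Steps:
f = -70/3 (f = ⅔ - (-2)*(-3 - 9) = ⅔ - (-2)*(-12) = ⅔ - ⅓*72 = ⅔ - 24 = -70/3 ≈ -23.333)
R(b) = 2*b² (R(b) = b*(2*b) = 2*b²)
c(v) = v² - v (c(v) = (v² - 2*v) + v = v² - v)
y = 97993/2 (y = -7/2 + ((2*(-70/3)²)*(10*(-1 + 10)))/2 = -7/2 + ((2*(4900/9))*(10*9))/2 = -7/2 + ((9800/9)*90)/2 = -7/2 + (½)*98000 = -7/2 + 49000 = 97993/2 ≈ 48997.)
1/y = 1/(97993/2) = 2/97993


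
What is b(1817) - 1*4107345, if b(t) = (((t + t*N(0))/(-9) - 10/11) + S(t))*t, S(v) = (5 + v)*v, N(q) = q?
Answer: 595072875778/99 ≈ 6.0108e+9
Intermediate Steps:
S(v) = v*(5 + v)
b(t) = t*(-10/11 - t/9 + t*(5 + t)) (b(t) = (((t + t*0)/(-9) - 10/11) + t*(5 + t))*t = (((t + 0)*(-⅑) - 10*1/11) + t*(5 + t))*t = ((t*(-⅑) - 10/11) + t*(5 + t))*t = ((-t/9 - 10/11) + t*(5 + t))*t = ((-10/11 - t/9) + t*(5 + t))*t = (-10/11 - t/9 + t*(5 + t))*t = t*(-10/11 - t/9 + t*(5 + t)))
b(1817) - 1*4107345 = (1/99)*1817*(-90 + 99*1817² + 484*1817) - 1*4107345 = (1/99)*1817*(-90 + 99*3301489 + 879428) - 4107345 = (1/99)*1817*(-90 + 326847411 + 879428) - 4107345 = (1/99)*1817*327726749 - 4107345 = 595479502933/99 - 4107345 = 595072875778/99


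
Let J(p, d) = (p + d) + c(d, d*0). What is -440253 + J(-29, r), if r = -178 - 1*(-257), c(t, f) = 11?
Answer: -440192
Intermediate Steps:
r = 79 (r = -178 + 257 = 79)
J(p, d) = 11 + d + p (J(p, d) = (p + d) + 11 = (d + p) + 11 = 11 + d + p)
-440253 + J(-29, r) = -440253 + (11 + 79 - 29) = -440253 + 61 = -440192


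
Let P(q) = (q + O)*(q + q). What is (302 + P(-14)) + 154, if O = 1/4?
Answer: 841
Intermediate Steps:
O = ¼ ≈ 0.25000
P(q) = 2*q*(¼ + q) (P(q) = (q + ¼)*(q + q) = (¼ + q)*(2*q) = 2*q*(¼ + q))
(302 + P(-14)) + 154 = (302 + (½)*(-14)*(1 + 4*(-14))) + 154 = (302 + (½)*(-14)*(1 - 56)) + 154 = (302 + (½)*(-14)*(-55)) + 154 = (302 + 385) + 154 = 687 + 154 = 841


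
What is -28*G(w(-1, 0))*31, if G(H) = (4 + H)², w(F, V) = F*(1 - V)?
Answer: -7812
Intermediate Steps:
-28*G(w(-1, 0))*31 = -28*(4 - (1 - 1*0))²*31 = -28*(4 - (1 + 0))²*31 = -28*(4 - 1*1)²*31 = -28*(4 - 1)²*31 = -28*3²*31 = -28*9*31 = -252*31 = -7812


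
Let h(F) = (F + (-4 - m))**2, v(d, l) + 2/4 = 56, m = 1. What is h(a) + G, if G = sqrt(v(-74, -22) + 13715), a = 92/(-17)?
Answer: 31329/289 + sqrt(55082)/2 ≈ 225.75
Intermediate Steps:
v(d, l) = 111/2 (v(d, l) = -1/2 + 56 = 111/2)
a = -92/17 (a = 92*(-1/17) = -92/17 ≈ -5.4118)
G = sqrt(55082)/2 (G = sqrt(111/2 + 13715) = sqrt(27541/2) = sqrt(55082)/2 ≈ 117.35)
h(F) = (-5 + F)**2 (h(F) = (F + (-4 - 1*1))**2 = (F + (-4 - 1))**2 = (F - 5)**2 = (-5 + F)**2)
h(a) + G = (5 - 1*(-92/17))**2 + sqrt(55082)/2 = (5 + 92/17)**2 + sqrt(55082)/2 = (177/17)**2 + sqrt(55082)/2 = 31329/289 + sqrt(55082)/2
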